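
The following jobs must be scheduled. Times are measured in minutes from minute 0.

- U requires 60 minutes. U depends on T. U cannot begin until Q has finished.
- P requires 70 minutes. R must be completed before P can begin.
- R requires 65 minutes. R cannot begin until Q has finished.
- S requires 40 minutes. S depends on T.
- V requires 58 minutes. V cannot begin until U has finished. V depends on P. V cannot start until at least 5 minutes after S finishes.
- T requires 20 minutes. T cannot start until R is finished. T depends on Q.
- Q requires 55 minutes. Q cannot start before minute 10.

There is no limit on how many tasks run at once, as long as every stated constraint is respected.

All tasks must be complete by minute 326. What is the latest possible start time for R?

V has no dependents, so it just needs to finish by minute 326. Starting by 326 − 58 = minute 268 achieves that.
P feeds into V (must start by minute 268); so P must finish by minute 268 and therefore start by minute 198.
S has to be done before V (must start by minute 268, minus 5-minute gap → minute 263). That means finishing by minute 263, i.e. starting by 263 − 40 = minute 223.
Since V (must start by minute 268) depends on it, U must finish by minute 268. Backing off its 60-minute duration gives a latest start of minute 208.
For T: S (must start by minute 223); U (must start by minute 208). The most restrictive is minute 208; with a 20-minute duration, T must start by minute 188.
R has several dependents: P (must start by minute 198); T (must start by minute 188). The earliest of those limits is minute 188, so R must start by 188 − 65 = minute 123.

123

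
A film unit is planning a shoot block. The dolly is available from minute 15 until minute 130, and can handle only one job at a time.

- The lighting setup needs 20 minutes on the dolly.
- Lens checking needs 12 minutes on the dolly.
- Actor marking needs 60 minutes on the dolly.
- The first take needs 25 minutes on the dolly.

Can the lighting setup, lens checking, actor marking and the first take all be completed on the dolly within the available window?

No

The dolly window is 130 − 15 = 115 minutes.
Running back to back, the jobs need 20 + 12 + 60 + 25 = 117 minutes on the dolly.
Since 117 > 115, they cannot all fit.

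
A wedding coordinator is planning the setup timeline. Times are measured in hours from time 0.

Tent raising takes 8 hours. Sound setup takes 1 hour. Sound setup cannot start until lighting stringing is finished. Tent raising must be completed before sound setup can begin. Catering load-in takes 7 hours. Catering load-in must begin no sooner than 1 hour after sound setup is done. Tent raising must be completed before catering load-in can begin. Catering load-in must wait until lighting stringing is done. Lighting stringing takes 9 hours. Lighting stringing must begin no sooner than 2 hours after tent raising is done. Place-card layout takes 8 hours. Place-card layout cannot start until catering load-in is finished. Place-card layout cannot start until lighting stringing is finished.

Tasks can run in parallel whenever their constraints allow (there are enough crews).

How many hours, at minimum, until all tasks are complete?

Tent raising can start immediately at hour 0; it finishes at hour 8.
Lighting stringing waits on tent raising (finishes hour 8, plus 2-hour gap → hour 10), so it starts at hour 10 and finishes at 10 + 9 = hour 19.
Sound setup has to wait for lighting stringing (finishes hour 19); tent raising (finishes hour 8). The latest of these is hour 19, so sound setup runs hour 19 to 19 + 1 = hour 20.
Catering load-in has to wait for sound setup (finishes hour 20, plus 1-hour gap → hour 21); tent raising (finishes hour 8); lighting stringing (finishes hour 19). The latest of these is hour 21, so catering load-in runs hour 21 to 21 + 7 = hour 28.
For place-card layout: catering load-in (finishes hour 28); lighting stringing (finishes hour 19). Taking the maximum gives a start of hour 28, and it finishes at 28 + 8 = hour 36.
All tasks are finished once the last one completes. Finish times: Tent raising at 8, Lighting stringing at 19, Sound setup at 20, Catering load-in at 28, Place-card layout at 36. The latest is hour 36.

36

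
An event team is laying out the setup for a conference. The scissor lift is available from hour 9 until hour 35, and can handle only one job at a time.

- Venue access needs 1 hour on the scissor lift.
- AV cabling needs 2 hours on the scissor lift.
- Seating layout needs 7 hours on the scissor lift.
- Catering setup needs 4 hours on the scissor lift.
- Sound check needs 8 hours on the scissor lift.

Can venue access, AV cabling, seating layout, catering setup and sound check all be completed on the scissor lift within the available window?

The scissor lift window is 35 − 9 = 26 hours.
Running back to back, the jobs need 1 + 2 + 7 + 4 + 8 = 22 hours on the scissor lift.
Since 22 ≤ 26, they fit within the window.

Yes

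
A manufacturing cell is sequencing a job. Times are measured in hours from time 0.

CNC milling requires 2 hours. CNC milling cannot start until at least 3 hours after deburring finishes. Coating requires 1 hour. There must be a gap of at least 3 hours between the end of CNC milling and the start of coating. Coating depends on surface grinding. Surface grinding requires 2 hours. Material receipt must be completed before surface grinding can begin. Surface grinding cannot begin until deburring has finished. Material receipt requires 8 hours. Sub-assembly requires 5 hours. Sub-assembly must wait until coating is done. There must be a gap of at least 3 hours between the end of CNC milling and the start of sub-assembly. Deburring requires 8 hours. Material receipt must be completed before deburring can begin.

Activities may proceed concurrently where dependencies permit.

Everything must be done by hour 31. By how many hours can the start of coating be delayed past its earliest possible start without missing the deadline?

1

Material receipt can start immediately at hour 0; it finishes at hour 8.
Deburring waits on material receipt (finishes hour 8), so it starts at hour 8 and finishes at 8 + 8 = hour 16.
For surface grinding: material receipt (finishes hour 8); deburring (finishes hour 16). Taking the maximum gives a start of hour 16, and it finishes at 16 + 2 = hour 18.
CNC milling cannot begin until deburring (finishes hour 16, plus 3-hour gap → hour 19). It runs from hour 19 to 19 + 2 = hour 21.
Coating has to wait for CNC milling (finishes hour 21, plus 3-hour gap → hour 24); surface grinding (finishes hour 18). The latest of these is hour 24, so coating runs hour 24 to 24 + 1 = hour 25.

Working backward from the deadline:
To finish by hour 31, sub-assembly (duration 5) must start no later than hour 26.
Coating feeds into sub-assembly (must start by hour 26); so coating must finish by hour 26 and therefore start by hour 25.
So coating can start as early as hour 24 and as late as hour 25, giving 25 − 24 = 1 hour of slack.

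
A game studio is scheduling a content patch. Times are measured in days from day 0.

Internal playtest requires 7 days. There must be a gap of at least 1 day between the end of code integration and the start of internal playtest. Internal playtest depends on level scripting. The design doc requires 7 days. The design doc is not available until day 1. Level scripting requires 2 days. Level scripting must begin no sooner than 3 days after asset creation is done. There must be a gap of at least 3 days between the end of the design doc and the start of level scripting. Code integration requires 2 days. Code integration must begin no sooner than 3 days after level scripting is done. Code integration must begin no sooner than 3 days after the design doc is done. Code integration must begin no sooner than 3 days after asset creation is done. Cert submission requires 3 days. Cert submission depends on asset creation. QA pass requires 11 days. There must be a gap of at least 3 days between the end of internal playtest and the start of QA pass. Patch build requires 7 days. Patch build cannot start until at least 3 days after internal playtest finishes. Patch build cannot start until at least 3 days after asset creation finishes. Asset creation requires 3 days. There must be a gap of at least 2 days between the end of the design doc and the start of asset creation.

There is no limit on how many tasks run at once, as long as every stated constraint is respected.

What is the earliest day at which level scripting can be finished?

The design doc waits on its own release at day 1, so it starts at day 1 and finishes at 1 + 7 = day 8.
Asset creation cannot begin until the design doc (finishes day 8, plus 2-day gap → day 10). It runs from day 10 to 10 + 3 = day 13.
For level scripting: asset creation (finishes day 13, plus 3-day gap → day 16); the design doc (finishes day 8, plus 3-day gap → day 11). Taking the maximum gives a start of day 16, and it finishes at 16 + 2 = day 18.

18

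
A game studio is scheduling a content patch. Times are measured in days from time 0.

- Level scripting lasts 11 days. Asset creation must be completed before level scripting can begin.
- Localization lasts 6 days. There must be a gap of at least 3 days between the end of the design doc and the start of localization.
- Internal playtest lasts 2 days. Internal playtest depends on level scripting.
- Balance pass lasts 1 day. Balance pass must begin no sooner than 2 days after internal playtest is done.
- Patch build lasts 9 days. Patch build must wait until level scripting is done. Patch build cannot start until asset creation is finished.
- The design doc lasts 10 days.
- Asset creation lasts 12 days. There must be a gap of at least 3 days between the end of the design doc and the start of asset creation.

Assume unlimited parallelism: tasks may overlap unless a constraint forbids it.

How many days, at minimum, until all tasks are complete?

The design doc has no prerequisites, so it starts at day 0 and finishes at day 10.
Localization cannot begin until the design doc (finishes day 10, plus 3-day gap → day 13). It runs from day 13 to 13 + 6 = day 19.
Asset creation cannot begin until the design doc (finishes day 10, plus 3-day gap → day 13). It runs from day 13 to 13 + 12 = day 25.
After asset creation (finishes day 25), level scripting can start at day 25 and finishes at day 36.
Patch build cannot start until level scripting (finishes day 36); asset creation (finishes day 25). The controlling bound is day 36, so patch build finishes at 36 + 9 = day 45.
Internal playtest cannot begin until level scripting (finishes day 36). It runs from day 36 to 36 + 2 = day 38.
Balance pass cannot begin until internal playtest (finishes day 38, plus 2-day gap → day 40). It runs from day 40 to 40 + 1 = day 41.
All tasks are finished once the last one completes. Finish times: The design doc at 10, Asset creation at 25, Level scripting at 36, Internal playtest at 38, Balance pass at 41, Localization at 19, Patch build at 45. The latest is day 45.

45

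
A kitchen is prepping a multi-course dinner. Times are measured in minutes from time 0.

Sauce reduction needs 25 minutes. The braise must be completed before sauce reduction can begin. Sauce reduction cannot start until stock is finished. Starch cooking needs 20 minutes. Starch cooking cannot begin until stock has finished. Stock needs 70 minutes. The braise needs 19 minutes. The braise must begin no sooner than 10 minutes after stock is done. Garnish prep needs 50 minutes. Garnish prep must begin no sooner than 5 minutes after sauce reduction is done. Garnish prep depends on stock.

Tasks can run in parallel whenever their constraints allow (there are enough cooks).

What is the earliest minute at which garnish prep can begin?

129

Stock has no prerequisites, so it starts at minute 0 and finishes at minute 70.
The braise cannot begin until stock (finishes minute 70, plus 10-minute gap → minute 80). It runs from minute 80 to 80 + 19 = minute 99.
Sauce reduction needs all of the braise (finishes minute 99); stock (finishes minute 70). That puts its earliest start at minute 99; it finishes at 99 + 25 = minute 124.
Garnish prep waits on sauce reduction (finishes minute 124, plus 5-minute gap → minute 129); stock (finishes minute 70). The latest of these is minute 129, which is the earliest garnish prep can start.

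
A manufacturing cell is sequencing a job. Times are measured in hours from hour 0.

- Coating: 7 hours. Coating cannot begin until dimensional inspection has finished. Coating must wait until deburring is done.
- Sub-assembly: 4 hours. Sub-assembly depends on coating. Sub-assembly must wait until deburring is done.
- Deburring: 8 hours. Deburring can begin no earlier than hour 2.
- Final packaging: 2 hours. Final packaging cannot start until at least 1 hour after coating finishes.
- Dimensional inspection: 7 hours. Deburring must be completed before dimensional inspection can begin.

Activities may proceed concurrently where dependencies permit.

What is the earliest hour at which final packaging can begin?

After its own release at hour 2, deburring can start at hour 2 and finishes at hour 10.
After deburring (finishes hour 10), dimensional inspection can start at hour 10 and finishes at hour 17.
Coating cannot start until dimensional inspection (finishes hour 17); deburring (finishes hour 10). The controlling bound is hour 17, so coating finishes at 17 + 7 = hour 24.
Final packaging waits on coating (finishes hour 24, plus 1-hour gap → hour 25), so the earliest it can start is hour 25.

25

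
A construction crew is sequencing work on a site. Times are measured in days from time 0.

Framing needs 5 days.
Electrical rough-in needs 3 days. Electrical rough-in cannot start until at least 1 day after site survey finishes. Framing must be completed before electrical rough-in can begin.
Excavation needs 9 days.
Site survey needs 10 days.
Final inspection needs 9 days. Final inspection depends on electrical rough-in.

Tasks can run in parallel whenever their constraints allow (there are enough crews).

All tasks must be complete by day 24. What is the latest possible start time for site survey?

Final inspection has no dependents, so it just needs to finish by day 24. Starting by 24 − 9 = day 15 achieves that.
Electrical rough-in feeds into final inspection (must start by day 15); so electrical rough-in must finish by day 15 and therefore start by day 12.
Site survey feeds into electrical rough-in (must start by day 12, minus 1-day gap → day 11); so site survey must finish by day 11 and therefore start by day 1.

1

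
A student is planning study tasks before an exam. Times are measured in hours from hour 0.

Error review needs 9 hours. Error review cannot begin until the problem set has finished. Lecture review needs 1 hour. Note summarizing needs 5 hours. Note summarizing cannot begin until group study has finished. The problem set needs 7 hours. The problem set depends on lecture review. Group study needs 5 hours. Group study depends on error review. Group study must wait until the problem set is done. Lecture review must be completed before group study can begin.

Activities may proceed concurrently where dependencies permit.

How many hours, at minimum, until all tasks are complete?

27

Lecture review can start immediately at hour 0; it finishes at hour 1.
After lecture review (finishes hour 1), the problem set can start at hour 1 and finishes at hour 8.
After the problem set (finishes hour 8), error review can start at hour 8 and finishes at hour 17.
Group study needs all of error review (finishes hour 17); the problem set (finishes hour 8); lecture review (finishes hour 1). That puts its earliest start at hour 17; it finishes at 17 + 5 = hour 22.
Note summarizing cannot begin until group study (finishes hour 22). It runs from hour 22 to 22 + 5 = hour 27.
All tasks are finished once the last one completes. Finish times: Lecture review at 1, The problem set at 8, Error review at 17, Group study at 22, Note summarizing at 27. The latest is hour 27.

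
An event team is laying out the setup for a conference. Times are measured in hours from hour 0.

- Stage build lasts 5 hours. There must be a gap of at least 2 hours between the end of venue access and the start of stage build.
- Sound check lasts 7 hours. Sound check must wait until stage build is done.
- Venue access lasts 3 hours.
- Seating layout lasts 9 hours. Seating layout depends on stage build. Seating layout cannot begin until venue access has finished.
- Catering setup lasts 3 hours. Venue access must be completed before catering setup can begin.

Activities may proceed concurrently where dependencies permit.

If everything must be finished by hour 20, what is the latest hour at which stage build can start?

6

To finish by hour 20, seating layout (duration 9) must start no later than hour 11.
Sound check has no dependents, so it just needs to finish by hour 20. Starting by 20 − 7 = hour 13 achieves that.
For stage build: seating layout (must start by hour 11); sound check (must start by hour 13). The most restrictive is hour 11; with a 5-hour duration, stage build must start by hour 6.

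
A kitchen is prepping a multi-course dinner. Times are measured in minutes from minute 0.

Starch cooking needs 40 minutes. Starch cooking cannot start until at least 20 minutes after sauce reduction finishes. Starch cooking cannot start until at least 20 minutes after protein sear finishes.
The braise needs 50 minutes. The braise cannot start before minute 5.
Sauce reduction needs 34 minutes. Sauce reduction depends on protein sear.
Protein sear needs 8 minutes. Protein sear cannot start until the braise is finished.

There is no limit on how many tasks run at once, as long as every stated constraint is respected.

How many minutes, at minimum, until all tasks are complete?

The braise waits on its own release at minute 5, so it starts at minute 5 and finishes at 5 + 50 = minute 55.
Protein sear cannot begin until the braise (finishes minute 55). It runs from minute 55 to 55 + 8 = minute 63.
Sauce reduction cannot begin until protein sear (finishes minute 63). It runs from minute 63 to 63 + 34 = minute 97.
For starch cooking: sauce reduction (finishes minute 97, plus 20-minute gap → minute 117); protein sear (finishes minute 63, plus 20-minute gap → minute 83). Taking the maximum gives a start of minute 117, and it finishes at 117 + 40 = minute 157.
All tasks are finished once the last one completes. Finish times: The braise at 55, Protein sear at 63, Sauce reduction at 97, Starch cooking at 157. The latest is minute 157.

157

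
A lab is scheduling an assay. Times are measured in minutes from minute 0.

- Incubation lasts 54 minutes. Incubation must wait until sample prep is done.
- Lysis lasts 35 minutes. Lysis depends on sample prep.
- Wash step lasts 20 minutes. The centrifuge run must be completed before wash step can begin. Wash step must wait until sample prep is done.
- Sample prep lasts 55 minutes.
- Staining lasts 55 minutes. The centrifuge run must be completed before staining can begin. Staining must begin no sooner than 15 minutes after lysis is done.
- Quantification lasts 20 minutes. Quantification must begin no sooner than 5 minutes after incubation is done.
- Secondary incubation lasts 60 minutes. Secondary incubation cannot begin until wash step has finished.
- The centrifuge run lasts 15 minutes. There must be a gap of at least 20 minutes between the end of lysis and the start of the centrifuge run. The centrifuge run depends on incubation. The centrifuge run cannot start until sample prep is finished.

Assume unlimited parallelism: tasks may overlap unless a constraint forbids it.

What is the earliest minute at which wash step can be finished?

145

Sample prep has no prerequisites, so it starts at minute 0 and finishes at minute 55.
After sample prep (finishes minute 55), incubation can start at minute 55 and finishes at minute 109.
Lysis cannot begin until sample prep (finishes minute 55). It runs from minute 55 to 55 + 35 = minute 90.
The centrifuge run has to wait for lysis (finishes minute 90, plus 20-minute gap → minute 110); incubation (finishes minute 109); sample prep (finishes minute 55). The latest of these is minute 110, so the centrifuge run runs minute 110 to 110 + 15 = minute 125.
Wash step needs all of the centrifuge run (finishes minute 125); sample prep (finishes minute 55). That puts its earliest start at minute 125; it finishes at 125 + 20 = minute 145.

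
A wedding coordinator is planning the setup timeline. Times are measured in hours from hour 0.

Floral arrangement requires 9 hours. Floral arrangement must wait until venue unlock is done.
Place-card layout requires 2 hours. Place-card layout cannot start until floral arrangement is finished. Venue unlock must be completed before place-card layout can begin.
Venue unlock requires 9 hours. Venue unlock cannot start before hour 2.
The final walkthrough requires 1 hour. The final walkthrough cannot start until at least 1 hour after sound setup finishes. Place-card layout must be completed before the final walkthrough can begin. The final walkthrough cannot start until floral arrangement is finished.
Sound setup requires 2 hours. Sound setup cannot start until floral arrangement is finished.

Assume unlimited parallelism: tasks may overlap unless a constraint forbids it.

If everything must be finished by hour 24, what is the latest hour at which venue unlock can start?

The final walkthrough has no dependents, so it just needs to finish by hour 24. Starting by 24 − 1 = hour 23 achieves that.
Sound setup feeds into the final walkthrough (must start by hour 23, minus 1-hour gap → hour 22); so sound setup must finish by hour 22 and therefore start by hour 20.
Place-card layout feeds into the final walkthrough (must start by hour 23); so place-card layout must finish by hour 23 and therefore start by hour 21.
Floral arrangement feeds sound setup (must start by hour 20); place-card layout (must start by hour 21); the final walkthrough (must start by hour 23). Taking the minimum, floral arrangement must finish by hour 20 and start by 20 − 9 = hour 11.
Venue unlock must finish in time for floral arrangement (must start by hour 11); place-card layout (must start by hour 21). The tightest is hour 11, so venue unlock must start by 11 − 9 = hour 2.

2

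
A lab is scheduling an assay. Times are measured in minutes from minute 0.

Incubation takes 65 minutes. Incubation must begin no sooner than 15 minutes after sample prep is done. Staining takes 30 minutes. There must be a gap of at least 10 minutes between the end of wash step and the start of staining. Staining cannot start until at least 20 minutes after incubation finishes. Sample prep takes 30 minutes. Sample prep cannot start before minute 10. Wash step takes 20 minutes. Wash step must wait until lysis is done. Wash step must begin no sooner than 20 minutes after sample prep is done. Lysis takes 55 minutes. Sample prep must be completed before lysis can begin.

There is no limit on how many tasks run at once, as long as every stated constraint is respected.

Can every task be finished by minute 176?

Yes

Sample prep waits on its own release at minute 10, so it starts at minute 10 and finishes at 10 + 30 = minute 40.
After sample prep (finishes minute 40, plus 15-minute gap → minute 55), incubation can start at minute 55 and finishes at minute 120.
Lysis waits on sample prep (finishes minute 40), so it starts at minute 40 and finishes at 40 + 55 = minute 95.
Wash step cannot start until lysis (finishes minute 95); sample prep (finishes minute 40, plus 20-minute gap → minute 60). The controlling bound is minute 95, so wash step finishes at 95 + 20 = minute 115.
Staining needs all of wash step (finishes minute 115, plus 10-minute gap → minute 125); incubation (finishes minute 120, plus 20-minute gap → minute 140). That puts its earliest start at minute 140; it finishes at 140 + 30 = minute 170.
Every task is finished by minute 170, which is no later than the deadline of 176, so the schedule is feasible.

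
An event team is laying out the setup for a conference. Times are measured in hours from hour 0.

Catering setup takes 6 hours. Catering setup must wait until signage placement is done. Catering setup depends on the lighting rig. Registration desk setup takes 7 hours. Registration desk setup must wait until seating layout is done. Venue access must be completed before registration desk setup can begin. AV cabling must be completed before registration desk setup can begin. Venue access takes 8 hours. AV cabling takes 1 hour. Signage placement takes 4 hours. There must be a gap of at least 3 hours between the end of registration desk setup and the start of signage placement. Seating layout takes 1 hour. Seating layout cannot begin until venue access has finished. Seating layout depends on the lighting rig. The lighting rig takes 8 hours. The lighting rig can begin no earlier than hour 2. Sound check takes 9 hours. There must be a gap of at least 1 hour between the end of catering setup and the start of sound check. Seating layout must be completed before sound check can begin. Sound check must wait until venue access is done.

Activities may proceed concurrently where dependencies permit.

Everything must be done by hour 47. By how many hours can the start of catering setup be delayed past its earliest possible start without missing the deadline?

AV cabling can start immediately at hour 0; it finishes at hour 1.
After its own release at hour 2, the lighting rig can start at hour 2 and finishes at hour 10.
Venue access has no prerequisites, so it starts at hour 0 and finishes at hour 8.
Seating layout cannot start until venue access (finishes hour 8); the lighting rig (finishes hour 10). The controlling bound is hour 10, so seating layout finishes at 10 + 1 = hour 11.
Registration desk setup needs all of seating layout (finishes hour 11); venue access (finishes hour 8); AV cabling (finishes hour 1). That puts its earliest start at hour 11; it finishes at 11 + 7 = hour 18.
After registration desk setup (finishes hour 18, plus 3-hour gap → hour 21), signage placement can start at hour 21 and finishes at hour 25.
Catering setup needs all of signage placement (finishes hour 25); the lighting rig (finishes hour 10). That puts its earliest start at hour 25; it finishes at 25 + 6 = hour 31.

Working backward from the deadline:
To finish by hour 47, sound check (duration 9) must start no later than hour 38.
Catering setup feeds into sound check (must start by hour 38, minus 1-hour gap → hour 37); so catering setup must finish by hour 37 and therefore start by hour 31.
So catering setup can start as early as hour 25 and as late as hour 31, giving 31 − 25 = 6 hours of slack.

6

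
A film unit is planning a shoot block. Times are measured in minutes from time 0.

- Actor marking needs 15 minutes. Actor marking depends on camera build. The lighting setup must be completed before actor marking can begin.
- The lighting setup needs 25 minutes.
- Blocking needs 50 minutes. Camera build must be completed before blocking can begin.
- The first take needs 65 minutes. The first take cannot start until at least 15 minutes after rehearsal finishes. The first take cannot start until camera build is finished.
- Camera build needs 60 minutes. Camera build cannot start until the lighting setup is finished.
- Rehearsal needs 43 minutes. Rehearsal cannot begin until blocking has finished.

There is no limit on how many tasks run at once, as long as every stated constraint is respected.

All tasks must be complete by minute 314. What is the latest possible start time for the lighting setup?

56

To finish by minute 314, the first take (duration 65) must start no later than minute 249.
Since the first take (must start by minute 249, minus 15-minute gap → minute 234) depends on it, rehearsal must finish by minute 234. Backing off its 43-minute duration gives a latest start of minute 191.
Blocking feeds into rehearsal (must start by minute 191); so blocking must finish by minute 191 and therefore start by minute 141.
Actor marking must finish by minute 314; it takes 15 minutes, so it must start by 314 − 15 = minute 299.
Camera build feeds blocking (must start by minute 141); actor marking (must start by minute 299); the first take (must start by minute 249). Taking the minimum, camera build must finish by minute 141 and start by 141 − 60 = minute 81.
The lighting setup has several dependents: camera build (must start by minute 81); actor marking (must start by minute 299). The earliest of those limits is minute 81, so the lighting setup must start by 81 − 25 = minute 56.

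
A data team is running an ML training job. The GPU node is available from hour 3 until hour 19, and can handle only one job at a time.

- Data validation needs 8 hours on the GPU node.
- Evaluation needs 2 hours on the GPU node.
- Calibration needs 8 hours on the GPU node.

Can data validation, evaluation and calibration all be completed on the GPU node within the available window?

The GPU node window is 19 − 3 = 16 hours.
Running back to back, the jobs need 8 + 2 + 8 = 18 hours on the GPU node.
Since 18 > 16, they cannot all fit.

No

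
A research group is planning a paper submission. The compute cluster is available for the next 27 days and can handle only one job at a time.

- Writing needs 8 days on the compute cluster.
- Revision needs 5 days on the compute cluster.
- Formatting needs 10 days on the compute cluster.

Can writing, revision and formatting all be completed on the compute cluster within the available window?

Running back to back, the jobs need 8 + 5 + 10 = 23 days on the compute cluster.
Since 23 ≤ 27, they fit within the window.

Yes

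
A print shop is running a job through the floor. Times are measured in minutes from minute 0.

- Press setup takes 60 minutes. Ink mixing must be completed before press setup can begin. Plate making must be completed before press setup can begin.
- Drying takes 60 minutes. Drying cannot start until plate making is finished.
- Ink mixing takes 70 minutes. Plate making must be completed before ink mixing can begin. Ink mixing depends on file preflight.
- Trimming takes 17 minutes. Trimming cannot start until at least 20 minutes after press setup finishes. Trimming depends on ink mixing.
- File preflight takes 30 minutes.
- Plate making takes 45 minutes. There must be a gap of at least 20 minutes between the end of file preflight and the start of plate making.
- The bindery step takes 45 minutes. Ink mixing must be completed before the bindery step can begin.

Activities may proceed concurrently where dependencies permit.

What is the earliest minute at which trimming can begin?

File preflight can start immediately at minute 0; it finishes at minute 30.
Plate making cannot begin until file preflight (finishes minute 30, plus 20-minute gap → minute 50). It runs from minute 50 to 50 + 45 = minute 95.
For ink mixing: plate making (finishes minute 95); file preflight (finishes minute 30). Taking the maximum gives a start of minute 95, and it finishes at 95 + 70 = minute 165.
Press setup has to wait for ink mixing (finishes minute 165); plate making (finishes minute 95). The latest of these is minute 165, so press setup runs minute 165 to 165 + 60 = minute 225.
Trimming waits on press setup (finishes minute 225, plus 20-minute gap → minute 245); ink mixing (finishes minute 165). The latest of these is minute 245, which is the earliest trimming can start.

245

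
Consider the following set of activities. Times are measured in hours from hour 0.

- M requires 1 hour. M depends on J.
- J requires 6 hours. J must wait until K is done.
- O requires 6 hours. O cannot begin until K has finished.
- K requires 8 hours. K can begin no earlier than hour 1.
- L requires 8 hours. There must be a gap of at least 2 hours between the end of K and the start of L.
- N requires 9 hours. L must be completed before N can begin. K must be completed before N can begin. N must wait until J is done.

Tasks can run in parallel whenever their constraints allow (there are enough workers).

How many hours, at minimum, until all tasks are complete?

K cannot begin until its own release at hour 1. It runs from hour 1 to 1 + 8 = hour 9.
After K (finishes hour 9), O can start at hour 9 and finishes at hour 15.
L waits on K (finishes hour 9, plus 2-hour gap → hour 11), so it starts at hour 11 and finishes at 11 + 8 = hour 19.
J waits on K (finishes hour 9), so it starts at hour 9 and finishes at 9 + 6 = hour 15.
N needs all of L (finishes hour 19); K (finishes hour 9); J (finishes hour 15). That puts its earliest start at hour 19; it finishes at 19 + 9 = hour 28.
M waits on J (finishes hour 15), so it starts at hour 15 and finishes at 15 + 1 = hour 16.
All tasks are finished once the last one completes. Finish times: J at 15, K at 9, L at 19, M at 16, N at 28, O at 15. The latest is hour 28.

28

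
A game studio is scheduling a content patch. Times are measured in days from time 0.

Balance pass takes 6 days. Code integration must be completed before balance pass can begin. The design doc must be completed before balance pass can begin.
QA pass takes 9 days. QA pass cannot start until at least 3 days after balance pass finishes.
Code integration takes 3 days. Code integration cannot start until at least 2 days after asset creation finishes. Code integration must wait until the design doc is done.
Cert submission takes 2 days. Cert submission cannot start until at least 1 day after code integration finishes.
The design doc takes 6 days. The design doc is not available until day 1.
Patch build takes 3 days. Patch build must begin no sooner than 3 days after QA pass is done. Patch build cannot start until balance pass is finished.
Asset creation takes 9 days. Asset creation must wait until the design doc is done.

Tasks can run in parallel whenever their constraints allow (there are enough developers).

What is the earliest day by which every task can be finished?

The design doc waits on its own release at day 1, so it starts at day 1 and finishes at 1 + 6 = day 7.
Asset creation waits on the design doc (finishes day 7), so it starts at day 7 and finishes at 7 + 9 = day 16.
Code integration needs all of asset creation (finishes day 16, plus 2-day gap → day 18); the design doc (finishes day 7). That puts its earliest start at day 18; it finishes at 18 + 3 = day 21.
Cert submission cannot begin until code integration (finishes day 21, plus 1-day gap → day 22). It runs from day 22 to 22 + 2 = day 24.
Balance pass needs all of code integration (finishes day 21); the design doc (finishes day 7). That puts its earliest start at day 21; it finishes at 21 + 6 = day 27.
QA pass cannot begin until balance pass (finishes day 27, plus 3-day gap → day 30). It runs from day 30 to 30 + 9 = day 39.
Patch build needs all of QA pass (finishes day 39, plus 3-day gap → day 42); balance pass (finishes day 27). That puts its earliest start at day 42; it finishes at 42 + 3 = day 45.
All tasks are finished once the last one completes. Finish times: The design doc at 7, Asset creation at 16, Code integration at 21, Balance pass at 27, QA pass at 39, Cert submission at 24, Patch build at 45. The latest is day 45.

45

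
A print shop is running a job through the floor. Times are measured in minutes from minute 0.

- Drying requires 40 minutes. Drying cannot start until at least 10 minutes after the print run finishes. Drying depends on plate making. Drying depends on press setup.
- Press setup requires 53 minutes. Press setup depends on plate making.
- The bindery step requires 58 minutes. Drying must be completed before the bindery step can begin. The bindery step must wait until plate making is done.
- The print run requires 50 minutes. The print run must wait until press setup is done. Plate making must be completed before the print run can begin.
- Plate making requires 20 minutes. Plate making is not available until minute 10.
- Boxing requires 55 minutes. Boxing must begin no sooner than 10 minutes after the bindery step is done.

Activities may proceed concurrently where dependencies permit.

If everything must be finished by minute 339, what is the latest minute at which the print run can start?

To finish by minute 339, boxing (duration 55) must start no later than minute 284.
The bindery step feeds into boxing (must start by minute 284, minus 10-minute gap → minute 274); so the bindery step must finish by minute 274 and therefore start by minute 216.
Drying feeds into the bindery step (must start by minute 216); so drying must finish by minute 216 and therefore start by minute 176.
The print run feeds into drying (must start by minute 176, minus 10-minute gap → minute 166); so the print run must finish by minute 166 and therefore start by minute 116.

116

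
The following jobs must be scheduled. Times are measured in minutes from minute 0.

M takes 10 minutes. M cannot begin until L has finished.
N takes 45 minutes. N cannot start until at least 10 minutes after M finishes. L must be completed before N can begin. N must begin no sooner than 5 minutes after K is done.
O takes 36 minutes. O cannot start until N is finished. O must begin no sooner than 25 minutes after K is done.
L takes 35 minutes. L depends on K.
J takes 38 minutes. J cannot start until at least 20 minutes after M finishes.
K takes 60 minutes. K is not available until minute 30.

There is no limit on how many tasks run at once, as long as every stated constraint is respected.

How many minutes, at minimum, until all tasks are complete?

226

After its own release at minute 30, K can start at minute 30 and finishes at minute 90.
After K (finishes minute 90), L can start at minute 90 and finishes at minute 125.
M cannot begin until L (finishes minute 125). It runs from minute 125 to 125 + 10 = minute 135.
N needs all of M (finishes minute 135, plus 10-minute gap → minute 145); L (finishes minute 125); K (finishes minute 90, plus 5-minute gap → minute 95). That puts its earliest start at minute 145; it finishes at 145 + 45 = minute 190.
O needs all of N (finishes minute 190); K (finishes minute 90, plus 25-minute gap → minute 115). That puts its earliest start at minute 190; it finishes at 190 + 36 = minute 226.
After M (finishes minute 135, plus 20-minute gap → minute 155), J can start at minute 155 and finishes at minute 193.
All tasks are finished once the last one completes. Finish times: J at 193, K at 90, L at 125, M at 135, N at 190, O at 226. The latest is minute 226.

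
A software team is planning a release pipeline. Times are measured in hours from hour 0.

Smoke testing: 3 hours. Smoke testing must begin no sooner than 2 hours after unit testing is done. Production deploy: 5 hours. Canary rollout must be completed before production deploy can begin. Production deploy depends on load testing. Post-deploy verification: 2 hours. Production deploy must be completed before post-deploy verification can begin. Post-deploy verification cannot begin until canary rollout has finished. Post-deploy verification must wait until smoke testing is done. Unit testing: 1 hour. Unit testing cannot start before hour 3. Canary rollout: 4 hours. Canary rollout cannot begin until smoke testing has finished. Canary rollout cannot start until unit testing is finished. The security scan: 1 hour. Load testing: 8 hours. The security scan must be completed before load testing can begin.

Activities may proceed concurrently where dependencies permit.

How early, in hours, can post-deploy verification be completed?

20

Nothing blocks the security scan, so it runs from hour 0 to hour 1.
Load testing cannot begin until the security scan (finishes hour 1). It runs from hour 1 to 1 + 8 = hour 9.
Unit testing cannot begin until its own release at hour 3. It runs from hour 3 to 3 + 1 = hour 4.
After unit testing (finishes hour 4, plus 2-hour gap → hour 6), smoke testing can start at hour 6 and finishes at hour 9.
Canary rollout needs all of smoke testing (finishes hour 9); unit testing (finishes hour 4). That puts its earliest start at hour 9; it finishes at 9 + 4 = hour 13.
Production deploy needs all of canary rollout (finishes hour 13); load testing (finishes hour 9). That puts its earliest start at hour 13; it finishes at 13 + 5 = hour 18.
Post-deploy verification needs all of production deploy (finishes hour 18); canary rollout (finishes hour 13); smoke testing (finishes hour 9). That puts its earliest start at hour 18; it finishes at 18 + 2 = hour 20.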